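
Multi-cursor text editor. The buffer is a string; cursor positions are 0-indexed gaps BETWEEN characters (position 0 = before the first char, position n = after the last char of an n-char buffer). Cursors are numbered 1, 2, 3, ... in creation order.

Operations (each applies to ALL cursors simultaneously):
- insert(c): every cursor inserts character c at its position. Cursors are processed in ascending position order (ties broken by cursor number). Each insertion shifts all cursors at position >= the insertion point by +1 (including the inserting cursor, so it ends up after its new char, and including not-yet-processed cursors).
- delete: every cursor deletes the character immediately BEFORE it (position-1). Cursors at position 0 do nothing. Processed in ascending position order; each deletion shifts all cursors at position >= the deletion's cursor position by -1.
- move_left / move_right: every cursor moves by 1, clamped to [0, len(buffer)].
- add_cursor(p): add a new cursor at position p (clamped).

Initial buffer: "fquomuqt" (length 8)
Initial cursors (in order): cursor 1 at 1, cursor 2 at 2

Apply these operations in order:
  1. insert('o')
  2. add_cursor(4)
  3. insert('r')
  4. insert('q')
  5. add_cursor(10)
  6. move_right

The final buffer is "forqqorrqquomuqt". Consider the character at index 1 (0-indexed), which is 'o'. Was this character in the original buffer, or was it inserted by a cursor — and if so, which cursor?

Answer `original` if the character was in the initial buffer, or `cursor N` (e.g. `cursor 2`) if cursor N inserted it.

Answer: cursor 1

Derivation:
After op 1 (insert('o')): buffer="foqouomuqt" (len 10), cursors c1@2 c2@4, authorship .1.2......
After op 2 (add_cursor(4)): buffer="foqouomuqt" (len 10), cursors c1@2 c2@4 c3@4, authorship .1.2......
After op 3 (insert('r')): buffer="forqorruomuqt" (len 13), cursors c1@3 c2@7 c3@7, authorship .11.223......
After op 4 (insert('q')): buffer="forqqorrqquomuqt" (len 16), cursors c1@4 c2@10 c3@10, authorship .111.22323......
After op 5 (add_cursor(10)): buffer="forqqorrqquomuqt" (len 16), cursors c1@4 c2@10 c3@10 c4@10, authorship .111.22323......
After op 6 (move_right): buffer="forqqorrqquomuqt" (len 16), cursors c1@5 c2@11 c3@11 c4@11, authorship .111.22323......
Authorship (.=original, N=cursor N): . 1 1 1 . 2 2 3 2 3 . . . . . .
Index 1: author = 1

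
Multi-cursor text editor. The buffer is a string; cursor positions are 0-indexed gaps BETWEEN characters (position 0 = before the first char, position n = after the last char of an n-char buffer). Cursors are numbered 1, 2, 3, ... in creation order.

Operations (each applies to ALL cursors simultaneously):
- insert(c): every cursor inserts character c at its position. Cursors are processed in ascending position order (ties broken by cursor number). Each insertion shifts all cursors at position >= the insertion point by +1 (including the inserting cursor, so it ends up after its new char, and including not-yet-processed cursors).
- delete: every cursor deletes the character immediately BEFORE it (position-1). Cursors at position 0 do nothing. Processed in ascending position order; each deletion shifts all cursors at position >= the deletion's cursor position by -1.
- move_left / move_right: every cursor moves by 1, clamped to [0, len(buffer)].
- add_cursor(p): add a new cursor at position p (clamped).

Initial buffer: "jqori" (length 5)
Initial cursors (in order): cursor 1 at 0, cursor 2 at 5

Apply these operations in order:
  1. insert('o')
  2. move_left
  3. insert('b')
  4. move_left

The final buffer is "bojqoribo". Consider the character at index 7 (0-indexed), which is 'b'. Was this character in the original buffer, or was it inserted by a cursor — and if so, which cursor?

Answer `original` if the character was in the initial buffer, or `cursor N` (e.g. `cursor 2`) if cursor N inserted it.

After op 1 (insert('o')): buffer="ojqorio" (len 7), cursors c1@1 c2@7, authorship 1.....2
After op 2 (move_left): buffer="ojqorio" (len 7), cursors c1@0 c2@6, authorship 1.....2
After op 3 (insert('b')): buffer="bojqoribo" (len 9), cursors c1@1 c2@8, authorship 11.....22
After op 4 (move_left): buffer="bojqoribo" (len 9), cursors c1@0 c2@7, authorship 11.....22
Authorship (.=original, N=cursor N): 1 1 . . . . . 2 2
Index 7: author = 2

Answer: cursor 2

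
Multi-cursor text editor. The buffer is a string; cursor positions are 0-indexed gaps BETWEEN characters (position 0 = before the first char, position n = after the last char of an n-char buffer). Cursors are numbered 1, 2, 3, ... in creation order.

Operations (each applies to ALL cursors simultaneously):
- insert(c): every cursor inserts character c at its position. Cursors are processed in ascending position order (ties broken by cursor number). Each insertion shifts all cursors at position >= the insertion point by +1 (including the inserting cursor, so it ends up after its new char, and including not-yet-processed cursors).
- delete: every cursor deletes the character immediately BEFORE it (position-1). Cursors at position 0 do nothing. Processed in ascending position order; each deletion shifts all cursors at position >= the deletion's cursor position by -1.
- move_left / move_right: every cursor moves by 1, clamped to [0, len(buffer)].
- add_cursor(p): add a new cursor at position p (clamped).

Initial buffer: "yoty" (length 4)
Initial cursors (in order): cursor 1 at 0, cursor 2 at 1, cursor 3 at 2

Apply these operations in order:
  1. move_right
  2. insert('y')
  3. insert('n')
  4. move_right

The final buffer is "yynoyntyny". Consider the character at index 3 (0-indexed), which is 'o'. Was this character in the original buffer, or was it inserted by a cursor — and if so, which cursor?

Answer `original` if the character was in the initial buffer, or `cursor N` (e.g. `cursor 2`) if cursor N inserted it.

Answer: original

Derivation:
After op 1 (move_right): buffer="yoty" (len 4), cursors c1@1 c2@2 c3@3, authorship ....
After op 2 (insert('y')): buffer="yyoytyy" (len 7), cursors c1@2 c2@4 c3@6, authorship .1.2.3.
After op 3 (insert('n')): buffer="yynoyntyny" (len 10), cursors c1@3 c2@6 c3@9, authorship .11.22.33.
After op 4 (move_right): buffer="yynoyntyny" (len 10), cursors c1@4 c2@7 c3@10, authorship .11.22.33.
Authorship (.=original, N=cursor N): . 1 1 . 2 2 . 3 3 .
Index 3: author = original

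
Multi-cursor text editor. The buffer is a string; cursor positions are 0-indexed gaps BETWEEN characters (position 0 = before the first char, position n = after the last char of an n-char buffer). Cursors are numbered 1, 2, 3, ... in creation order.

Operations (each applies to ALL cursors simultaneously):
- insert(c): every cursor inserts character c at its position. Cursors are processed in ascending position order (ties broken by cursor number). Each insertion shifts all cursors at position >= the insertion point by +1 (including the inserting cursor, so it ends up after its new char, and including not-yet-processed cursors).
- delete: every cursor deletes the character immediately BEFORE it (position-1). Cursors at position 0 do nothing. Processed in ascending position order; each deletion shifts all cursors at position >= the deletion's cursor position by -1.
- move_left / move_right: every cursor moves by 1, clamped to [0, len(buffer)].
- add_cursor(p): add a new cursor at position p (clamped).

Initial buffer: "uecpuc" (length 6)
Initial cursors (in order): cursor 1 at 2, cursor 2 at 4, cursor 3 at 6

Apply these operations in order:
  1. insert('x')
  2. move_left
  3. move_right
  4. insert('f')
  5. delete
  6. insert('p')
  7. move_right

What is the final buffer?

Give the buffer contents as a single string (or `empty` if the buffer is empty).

Answer: uexpcpxpucxp

Derivation:
After op 1 (insert('x')): buffer="uexcpxucx" (len 9), cursors c1@3 c2@6 c3@9, authorship ..1..2..3
After op 2 (move_left): buffer="uexcpxucx" (len 9), cursors c1@2 c2@5 c3@8, authorship ..1..2..3
After op 3 (move_right): buffer="uexcpxucx" (len 9), cursors c1@3 c2@6 c3@9, authorship ..1..2..3
After op 4 (insert('f')): buffer="uexfcpxfucxf" (len 12), cursors c1@4 c2@8 c3@12, authorship ..11..22..33
After op 5 (delete): buffer="uexcpxucx" (len 9), cursors c1@3 c2@6 c3@9, authorship ..1..2..3
After op 6 (insert('p')): buffer="uexpcpxpucxp" (len 12), cursors c1@4 c2@8 c3@12, authorship ..11..22..33
After op 7 (move_right): buffer="uexpcpxpucxp" (len 12), cursors c1@5 c2@9 c3@12, authorship ..11..22..33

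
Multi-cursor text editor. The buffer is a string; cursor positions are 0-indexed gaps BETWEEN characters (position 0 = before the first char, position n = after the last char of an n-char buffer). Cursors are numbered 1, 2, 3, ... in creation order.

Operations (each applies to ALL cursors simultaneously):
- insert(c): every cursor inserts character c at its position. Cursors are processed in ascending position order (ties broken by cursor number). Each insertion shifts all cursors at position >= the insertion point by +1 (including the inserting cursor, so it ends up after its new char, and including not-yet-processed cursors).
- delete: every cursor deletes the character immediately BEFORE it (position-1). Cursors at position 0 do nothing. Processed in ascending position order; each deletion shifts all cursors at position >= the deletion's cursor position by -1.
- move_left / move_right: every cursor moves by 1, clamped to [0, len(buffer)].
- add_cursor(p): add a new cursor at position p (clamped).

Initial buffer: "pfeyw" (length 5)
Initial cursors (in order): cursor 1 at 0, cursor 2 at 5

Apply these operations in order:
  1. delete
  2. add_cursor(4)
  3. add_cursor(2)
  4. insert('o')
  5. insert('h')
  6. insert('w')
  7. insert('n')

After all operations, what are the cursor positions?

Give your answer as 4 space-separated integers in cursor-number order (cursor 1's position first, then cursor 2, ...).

After op 1 (delete): buffer="pfey" (len 4), cursors c1@0 c2@4, authorship ....
After op 2 (add_cursor(4)): buffer="pfey" (len 4), cursors c1@0 c2@4 c3@4, authorship ....
After op 3 (add_cursor(2)): buffer="pfey" (len 4), cursors c1@0 c4@2 c2@4 c3@4, authorship ....
After op 4 (insert('o')): buffer="opfoeyoo" (len 8), cursors c1@1 c4@4 c2@8 c3@8, authorship 1..4..23
After op 5 (insert('h')): buffer="ohpfoheyoohh" (len 12), cursors c1@2 c4@6 c2@12 c3@12, authorship 11..44..2323
After op 6 (insert('w')): buffer="ohwpfohweyoohhww" (len 16), cursors c1@3 c4@8 c2@16 c3@16, authorship 111..444..232323
After op 7 (insert('n')): buffer="ohwnpfohwneyoohhwwnn" (len 20), cursors c1@4 c4@10 c2@20 c3@20, authorship 1111..4444..23232323

Answer: 4 20 20 10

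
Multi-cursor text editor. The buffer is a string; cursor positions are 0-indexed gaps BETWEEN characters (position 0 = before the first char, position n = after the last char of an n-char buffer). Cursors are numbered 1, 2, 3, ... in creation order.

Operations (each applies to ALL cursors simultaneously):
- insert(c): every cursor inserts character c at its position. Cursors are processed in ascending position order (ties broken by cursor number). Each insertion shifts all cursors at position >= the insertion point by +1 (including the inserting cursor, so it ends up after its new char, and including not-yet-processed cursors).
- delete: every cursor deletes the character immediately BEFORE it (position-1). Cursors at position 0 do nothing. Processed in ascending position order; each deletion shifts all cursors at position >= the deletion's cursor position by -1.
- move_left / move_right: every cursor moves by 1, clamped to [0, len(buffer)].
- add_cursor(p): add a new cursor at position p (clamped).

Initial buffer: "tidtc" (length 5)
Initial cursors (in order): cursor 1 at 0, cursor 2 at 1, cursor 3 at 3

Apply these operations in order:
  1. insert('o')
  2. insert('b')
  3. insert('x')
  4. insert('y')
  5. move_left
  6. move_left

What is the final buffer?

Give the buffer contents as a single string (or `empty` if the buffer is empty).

Answer: obxytobxyidobxytc

Derivation:
After op 1 (insert('o')): buffer="otoidotc" (len 8), cursors c1@1 c2@3 c3@6, authorship 1.2..3..
After op 2 (insert('b')): buffer="obtobidobtc" (len 11), cursors c1@2 c2@5 c3@9, authorship 11.22..33..
After op 3 (insert('x')): buffer="obxtobxidobxtc" (len 14), cursors c1@3 c2@7 c3@12, authorship 111.222..333..
After op 4 (insert('y')): buffer="obxytobxyidobxytc" (len 17), cursors c1@4 c2@9 c3@15, authorship 1111.2222..3333..
After op 5 (move_left): buffer="obxytobxyidobxytc" (len 17), cursors c1@3 c2@8 c3@14, authorship 1111.2222..3333..
After op 6 (move_left): buffer="obxytobxyidobxytc" (len 17), cursors c1@2 c2@7 c3@13, authorship 1111.2222..3333..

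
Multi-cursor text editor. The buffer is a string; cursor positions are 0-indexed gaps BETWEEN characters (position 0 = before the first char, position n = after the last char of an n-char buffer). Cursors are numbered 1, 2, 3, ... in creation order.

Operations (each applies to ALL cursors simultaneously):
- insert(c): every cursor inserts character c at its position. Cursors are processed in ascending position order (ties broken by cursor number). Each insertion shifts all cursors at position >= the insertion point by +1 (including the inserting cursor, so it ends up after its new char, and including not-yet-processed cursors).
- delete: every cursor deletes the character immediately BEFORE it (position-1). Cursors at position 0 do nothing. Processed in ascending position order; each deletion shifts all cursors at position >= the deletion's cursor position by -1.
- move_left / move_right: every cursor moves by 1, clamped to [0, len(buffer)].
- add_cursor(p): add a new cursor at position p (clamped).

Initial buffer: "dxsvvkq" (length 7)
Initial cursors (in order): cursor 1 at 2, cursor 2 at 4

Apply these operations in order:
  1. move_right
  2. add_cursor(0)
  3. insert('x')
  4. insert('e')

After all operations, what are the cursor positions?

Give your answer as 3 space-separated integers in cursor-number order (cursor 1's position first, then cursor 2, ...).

After op 1 (move_right): buffer="dxsvvkq" (len 7), cursors c1@3 c2@5, authorship .......
After op 2 (add_cursor(0)): buffer="dxsvvkq" (len 7), cursors c3@0 c1@3 c2@5, authorship .......
After op 3 (insert('x')): buffer="xdxsxvvxkq" (len 10), cursors c3@1 c1@5 c2@8, authorship 3...1..2..
After op 4 (insert('e')): buffer="xedxsxevvxekq" (len 13), cursors c3@2 c1@7 c2@11, authorship 33...11..22..

Answer: 7 11 2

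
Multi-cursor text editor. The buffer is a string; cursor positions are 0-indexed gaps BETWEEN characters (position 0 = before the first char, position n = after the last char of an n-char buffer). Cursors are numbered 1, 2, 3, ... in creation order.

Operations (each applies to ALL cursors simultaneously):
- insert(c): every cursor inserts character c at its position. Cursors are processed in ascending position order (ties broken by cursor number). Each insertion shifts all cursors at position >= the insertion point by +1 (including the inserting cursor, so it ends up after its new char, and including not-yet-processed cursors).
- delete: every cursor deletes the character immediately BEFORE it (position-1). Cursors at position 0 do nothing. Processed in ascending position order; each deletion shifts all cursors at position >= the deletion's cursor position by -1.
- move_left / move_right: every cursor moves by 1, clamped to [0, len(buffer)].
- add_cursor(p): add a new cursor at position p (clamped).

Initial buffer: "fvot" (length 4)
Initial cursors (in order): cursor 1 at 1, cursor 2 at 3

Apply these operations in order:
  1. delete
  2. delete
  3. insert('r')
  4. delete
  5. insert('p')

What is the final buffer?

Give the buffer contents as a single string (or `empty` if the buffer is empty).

Answer: ppt

Derivation:
After op 1 (delete): buffer="vt" (len 2), cursors c1@0 c2@1, authorship ..
After op 2 (delete): buffer="t" (len 1), cursors c1@0 c2@0, authorship .
After op 3 (insert('r')): buffer="rrt" (len 3), cursors c1@2 c2@2, authorship 12.
After op 4 (delete): buffer="t" (len 1), cursors c1@0 c2@0, authorship .
After op 5 (insert('p')): buffer="ppt" (len 3), cursors c1@2 c2@2, authorship 12.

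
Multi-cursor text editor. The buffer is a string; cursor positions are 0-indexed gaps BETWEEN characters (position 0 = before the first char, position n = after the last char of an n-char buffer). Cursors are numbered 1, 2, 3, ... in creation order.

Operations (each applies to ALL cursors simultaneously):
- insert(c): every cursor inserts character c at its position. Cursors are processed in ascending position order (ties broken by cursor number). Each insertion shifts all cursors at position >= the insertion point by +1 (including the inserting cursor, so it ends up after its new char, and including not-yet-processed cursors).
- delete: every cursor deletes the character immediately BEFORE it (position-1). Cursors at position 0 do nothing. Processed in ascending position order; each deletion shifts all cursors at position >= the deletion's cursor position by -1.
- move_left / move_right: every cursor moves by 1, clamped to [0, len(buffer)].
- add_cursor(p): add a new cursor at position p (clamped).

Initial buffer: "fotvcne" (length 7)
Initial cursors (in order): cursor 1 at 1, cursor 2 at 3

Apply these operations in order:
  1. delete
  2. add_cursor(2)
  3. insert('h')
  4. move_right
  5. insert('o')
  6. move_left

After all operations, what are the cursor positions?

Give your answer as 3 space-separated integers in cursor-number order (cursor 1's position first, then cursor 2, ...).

Answer: 2 5 8

Derivation:
After op 1 (delete): buffer="ovcne" (len 5), cursors c1@0 c2@1, authorship .....
After op 2 (add_cursor(2)): buffer="ovcne" (len 5), cursors c1@0 c2@1 c3@2, authorship .....
After op 3 (insert('h')): buffer="hohvhcne" (len 8), cursors c1@1 c2@3 c3@5, authorship 1.2.3...
After op 4 (move_right): buffer="hohvhcne" (len 8), cursors c1@2 c2@4 c3@6, authorship 1.2.3...
After op 5 (insert('o')): buffer="hoohvohcone" (len 11), cursors c1@3 c2@6 c3@9, authorship 1.12.23.3..
After op 6 (move_left): buffer="hoohvohcone" (len 11), cursors c1@2 c2@5 c3@8, authorship 1.12.23.3..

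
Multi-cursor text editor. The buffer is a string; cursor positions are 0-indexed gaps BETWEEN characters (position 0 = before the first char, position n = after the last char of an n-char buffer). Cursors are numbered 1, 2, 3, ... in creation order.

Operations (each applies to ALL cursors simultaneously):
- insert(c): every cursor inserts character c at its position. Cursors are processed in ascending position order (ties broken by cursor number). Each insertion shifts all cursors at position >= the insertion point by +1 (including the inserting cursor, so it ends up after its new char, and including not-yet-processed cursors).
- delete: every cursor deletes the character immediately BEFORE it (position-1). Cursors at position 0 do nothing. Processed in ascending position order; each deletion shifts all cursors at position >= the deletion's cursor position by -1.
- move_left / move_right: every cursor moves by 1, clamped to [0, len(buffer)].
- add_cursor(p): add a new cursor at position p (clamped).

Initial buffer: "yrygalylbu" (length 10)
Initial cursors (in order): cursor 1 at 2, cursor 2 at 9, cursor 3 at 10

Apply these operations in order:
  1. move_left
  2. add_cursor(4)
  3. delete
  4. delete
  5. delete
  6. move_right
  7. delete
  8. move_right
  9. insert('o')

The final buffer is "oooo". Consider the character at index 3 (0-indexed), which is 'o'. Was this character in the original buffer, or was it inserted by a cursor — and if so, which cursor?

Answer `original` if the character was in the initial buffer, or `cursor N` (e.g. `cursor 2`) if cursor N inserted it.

Answer: cursor 4

Derivation:
After op 1 (move_left): buffer="yrygalylbu" (len 10), cursors c1@1 c2@8 c3@9, authorship ..........
After op 2 (add_cursor(4)): buffer="yrygalylbu" (len 10), cursors c1@1 c4@4 c2@8 c3@9, authorship ..........
After op 3 (delete): buffer="ryalyu" (len 6), cursors c1@0 c4@2 c2@5 c3@5, authorship ......
After op 4 (delete): buffer="rau" (len 3), cursors c1@0 c4@1 c2@2 c3@2, authorship ...
After op 5 (delete): buffer="u" (len 1), cursors c1@0 c2@0 c3@0 c4@0, authorship .
After op 6 (move_right): buffer="u" (len 1), cursors c1@1 c2@1 c3@1 c4@1, authorship .
After op 7 (delete): buffer="" (len 0), cursors c1@0 c2@0 c3@0 c4@0, authorship 
After op 8 (move_right): buffer="" (len 0), cursors c1@0 c2@0 c3@0 c4@0, authorship 
After op 9 (insert('o')): buffer="oooo" (len 4), cursors c1@4 c2@4 c3@4 c4@4, authorship 1234
Authorship (.=original, N=cursor N): 1 2 3 4
Index 3: author = 4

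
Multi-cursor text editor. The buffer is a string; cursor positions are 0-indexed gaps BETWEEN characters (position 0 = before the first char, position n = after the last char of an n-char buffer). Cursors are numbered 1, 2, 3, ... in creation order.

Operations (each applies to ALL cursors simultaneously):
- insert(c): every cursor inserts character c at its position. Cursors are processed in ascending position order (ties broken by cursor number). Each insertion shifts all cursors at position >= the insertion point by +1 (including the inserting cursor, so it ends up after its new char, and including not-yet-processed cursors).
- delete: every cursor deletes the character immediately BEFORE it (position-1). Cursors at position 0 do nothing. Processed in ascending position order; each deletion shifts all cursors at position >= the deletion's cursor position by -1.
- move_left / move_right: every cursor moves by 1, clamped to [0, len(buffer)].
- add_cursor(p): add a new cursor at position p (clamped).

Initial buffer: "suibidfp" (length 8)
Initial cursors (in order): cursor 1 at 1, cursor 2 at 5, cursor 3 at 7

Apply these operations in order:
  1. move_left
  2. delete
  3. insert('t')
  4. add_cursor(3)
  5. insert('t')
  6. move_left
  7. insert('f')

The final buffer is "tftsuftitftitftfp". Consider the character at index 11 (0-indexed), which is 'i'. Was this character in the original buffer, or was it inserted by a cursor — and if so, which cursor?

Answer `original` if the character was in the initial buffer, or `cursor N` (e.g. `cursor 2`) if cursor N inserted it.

After op 1 (move_left): buffer="suibidfp" (len 8), cursors c1@0 c2@4 c3@6, authorship ........
After op 2 (delete): buffer="suiifp" (len 6), cursors c1@0 c2@3 c3@4, authorship ......
After op 3 (insert('t')): buffer="tsuititfp" (len 9), cursors c1@1 c2@5 c3@7, authorship 1...2.3..
After op 4 (add_cursor(3)): buffer="tsuititfp" (len 9), cursors c1@1 c4@3 c2@5 c3@7, authorship 1...2.3..
After op 5 (insert('t')): buffer="ttsutittittfp" (len 13), cursors c1@2 c4@5 c2@8 c3@11, authorship 11..4.22.33..
After op 6 (move_left): buffer="ttsutittittfp" (len 13), cursors c1@1 c4@4 c2@7 c3@10, authorship 11..4.22.33..
After op 7 (insert('f')): buffer="tftsuftitftitftfp" (len 17), cursors c1@2 c4@6 c2@10 c3@14, authorship 111..44.222.333..
Authorship (.=original, N=cursor N): 1 1 1 . . 4 4 . 2 2 2 . 3 3 3 . .
Index 11: author = original

Answer: original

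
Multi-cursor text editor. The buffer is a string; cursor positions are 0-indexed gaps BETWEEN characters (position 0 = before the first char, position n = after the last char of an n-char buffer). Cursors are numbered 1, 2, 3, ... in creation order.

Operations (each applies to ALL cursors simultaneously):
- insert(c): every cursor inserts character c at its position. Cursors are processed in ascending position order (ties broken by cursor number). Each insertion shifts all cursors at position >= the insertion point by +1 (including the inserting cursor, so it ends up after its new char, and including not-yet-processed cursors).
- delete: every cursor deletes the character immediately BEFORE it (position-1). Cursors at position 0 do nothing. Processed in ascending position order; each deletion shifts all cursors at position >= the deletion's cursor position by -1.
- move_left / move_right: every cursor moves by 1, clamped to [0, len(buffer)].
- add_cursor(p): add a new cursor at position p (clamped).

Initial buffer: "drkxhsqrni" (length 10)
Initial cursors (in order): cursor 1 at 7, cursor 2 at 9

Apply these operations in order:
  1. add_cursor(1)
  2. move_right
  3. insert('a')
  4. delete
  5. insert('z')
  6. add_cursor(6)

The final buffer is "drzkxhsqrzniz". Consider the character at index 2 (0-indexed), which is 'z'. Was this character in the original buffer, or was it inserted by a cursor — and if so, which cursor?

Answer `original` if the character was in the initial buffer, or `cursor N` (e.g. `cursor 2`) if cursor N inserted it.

Answer: cursor 3

Derivation:
After op 1 (add_cursor(1)): buffer="drkxhsqrni" (len 10), cursors c3@1 c1@7 c2@9, authorship ..........
After op 2 (move_right): buffer="drkxhsqrni" (len 10), cursors c3@2 c1@8 c2@10, authorship ..........
After op 3 (insert('a')): buffer="drakxhsqrania" (len 13), cursors c3@3 c1@10 c2@13, authorship ..3......1..2
After op 4 (delete): buffer="drkxhsqrni" (len 10), cursors c3@2 c1@8 c2@10, authorship ..........
After op 5 (insert('z')): buffer="drzkxhsqrzniz" (len 13), cursors c3@3 c1@10 c2@13, authorship ..3......1..2
After op 6 (add_cursor(6)): buffer="drzkxhsqrzniz" (len 13), cursors c3@3 c4@6 c1@10 c2@13, authorship ..3......1..2
Authorship (.=original, N=cursor N): . . 3 . . . . . . 1 . . 2
Index 2: author = 3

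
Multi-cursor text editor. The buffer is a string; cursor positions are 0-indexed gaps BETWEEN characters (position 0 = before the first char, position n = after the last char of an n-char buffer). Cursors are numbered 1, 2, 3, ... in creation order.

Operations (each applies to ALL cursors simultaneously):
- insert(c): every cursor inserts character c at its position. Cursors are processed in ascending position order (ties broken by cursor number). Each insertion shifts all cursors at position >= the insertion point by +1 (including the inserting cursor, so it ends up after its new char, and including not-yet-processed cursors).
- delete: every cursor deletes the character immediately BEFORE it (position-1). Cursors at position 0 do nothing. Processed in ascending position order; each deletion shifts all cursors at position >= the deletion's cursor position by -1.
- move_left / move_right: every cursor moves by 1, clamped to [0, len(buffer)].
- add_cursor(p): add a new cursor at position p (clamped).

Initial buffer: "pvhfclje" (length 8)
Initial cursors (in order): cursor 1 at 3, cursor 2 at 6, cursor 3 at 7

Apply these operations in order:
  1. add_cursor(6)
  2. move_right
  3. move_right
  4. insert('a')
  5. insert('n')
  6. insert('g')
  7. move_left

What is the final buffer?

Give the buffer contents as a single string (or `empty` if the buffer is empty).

Answer: pvhfcangljeaaannnggg

Derivation:
After op 1 (add_cursor(6)): buffer="pvhfclje" (len 8), cursors c1@3 c2@6 c4@6 c3@7, authorship ........
After op 2 (move_right): buffer="pvhfclje" (len 8), cursors c1@4 c2@7 c4@7 c3@8, authorship ........
After op 3 (move_right): buffer="pvhfclje" (len 8), cursors c1@5 c2@8 c3@8 c4@8, authorship ........
After op 4 (insert('a')): buffer="pvhfcaljeaaa" (len 12), cursors c1@6 c2@12 c3@12 c4@12, authorship .....1...234
After op 5 (insert('n')): buffer="pvhfcanljeaaannn" (len 16), cursors c1@7 c2@16 c3@16 c4@16, authorship .....11...234234
After op 6 (insert('g')): buffer="pvhfcangljeaaannnggg" (len 20), cursors c1@8 c2@20 c3@20 c4@20, authorship .....111...234234234
After op 7 (move_left): buffer="pvhfcangljeaaannnggg" (len 20), cursors c1@7 c2@19 c3@19 c4@19, authorship .....111...234234234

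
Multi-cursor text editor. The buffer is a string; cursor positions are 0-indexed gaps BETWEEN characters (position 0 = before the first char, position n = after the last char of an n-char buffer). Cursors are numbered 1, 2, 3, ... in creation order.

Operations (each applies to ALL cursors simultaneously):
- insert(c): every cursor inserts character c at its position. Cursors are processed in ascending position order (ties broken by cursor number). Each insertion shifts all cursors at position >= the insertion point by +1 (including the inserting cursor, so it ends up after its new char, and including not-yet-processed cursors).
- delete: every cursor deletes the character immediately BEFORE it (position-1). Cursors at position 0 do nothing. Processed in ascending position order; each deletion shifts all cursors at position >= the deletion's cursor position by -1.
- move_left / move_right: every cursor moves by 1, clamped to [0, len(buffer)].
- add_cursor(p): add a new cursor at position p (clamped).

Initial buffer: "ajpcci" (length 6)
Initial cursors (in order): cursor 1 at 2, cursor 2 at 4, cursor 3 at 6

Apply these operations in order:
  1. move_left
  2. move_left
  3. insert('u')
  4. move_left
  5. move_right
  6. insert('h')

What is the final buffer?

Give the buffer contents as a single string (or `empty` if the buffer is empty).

Answer: uhajuhpcuhci

Derivation:
After op 1 (move_left): buffer="ajpcci" (len 6), cursors c1@1 c2@3 c3@5, authorship ......
After op 2 (move_left): buffer="ajpcci" (len 6), cursors c1@0 c2@2 c3@4, authorship ......
After op 3 (insert('u')): buffer="uajupcuci" (len 9), cursors c1@1 c2@4 c3@7, authorship 1..2..3..
After op 4 (move_left): buffer="uajupcuci" (len 9), cursors c1@0 c2@3 c3@6, authorship 1..2..3..
After op 5 (move_right): buffer="uajupcuci" (len 9), cursors c1@1 c2@4 c3@7, authorship 1..2..3..
After op 6 (insert('h')): buffer="uhajuhpcuhci" (len 12), cursors c1@2 c2@6 c3@10, authorship 11..22..33..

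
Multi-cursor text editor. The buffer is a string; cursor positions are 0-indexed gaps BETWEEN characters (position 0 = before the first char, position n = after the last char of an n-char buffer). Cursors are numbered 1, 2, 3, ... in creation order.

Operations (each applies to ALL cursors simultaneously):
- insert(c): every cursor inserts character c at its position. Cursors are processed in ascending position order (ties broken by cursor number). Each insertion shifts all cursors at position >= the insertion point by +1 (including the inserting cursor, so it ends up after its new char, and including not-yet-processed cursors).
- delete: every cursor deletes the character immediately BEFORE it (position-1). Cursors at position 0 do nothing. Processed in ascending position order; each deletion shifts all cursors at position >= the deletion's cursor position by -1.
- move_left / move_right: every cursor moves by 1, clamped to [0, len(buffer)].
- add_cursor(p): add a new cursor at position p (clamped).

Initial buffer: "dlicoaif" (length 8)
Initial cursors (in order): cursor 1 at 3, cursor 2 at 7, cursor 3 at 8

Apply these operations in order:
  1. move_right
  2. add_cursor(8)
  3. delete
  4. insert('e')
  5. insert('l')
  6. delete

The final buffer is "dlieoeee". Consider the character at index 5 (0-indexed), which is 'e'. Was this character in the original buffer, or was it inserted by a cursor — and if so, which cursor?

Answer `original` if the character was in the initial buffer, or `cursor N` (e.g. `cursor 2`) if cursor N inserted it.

After op 1 (move_right): buffer="dlicoaif" (len 8), cursors c1@4 c2@8 c3@8, authorship ........
After op 2 (add_cursor(8)): buffer="dlicoaif" (len 8), cursors c1@4 c2@8 c3@8 c4@8, authorship ........
After op 3 (delete): buffer="dlio" (len 4), cursors c1@3 c2@4 c3@4 c4@4, authorship ....
After op 4 (insert('e')): buffer="dlieoeee" (len 8), cursors c1@4 c2@8 c3@8 c4@8, authorship ...1.234
After op 5 (insert('l')): buffer="dlieloeeelll" (len 12), cursors c1@5 c2@12 c3@12 c4@12, authorship ...11.234234
After op 6 (delete): buffer="dlieoeee" (len 8), cursors c1@4 c2@8 c3@8 c4@8, authorship ...1.234
Authorship (.=original, N=cursor N): . . . 1 . 2 3 4
Index 5: author = 2

Answer: cursor 2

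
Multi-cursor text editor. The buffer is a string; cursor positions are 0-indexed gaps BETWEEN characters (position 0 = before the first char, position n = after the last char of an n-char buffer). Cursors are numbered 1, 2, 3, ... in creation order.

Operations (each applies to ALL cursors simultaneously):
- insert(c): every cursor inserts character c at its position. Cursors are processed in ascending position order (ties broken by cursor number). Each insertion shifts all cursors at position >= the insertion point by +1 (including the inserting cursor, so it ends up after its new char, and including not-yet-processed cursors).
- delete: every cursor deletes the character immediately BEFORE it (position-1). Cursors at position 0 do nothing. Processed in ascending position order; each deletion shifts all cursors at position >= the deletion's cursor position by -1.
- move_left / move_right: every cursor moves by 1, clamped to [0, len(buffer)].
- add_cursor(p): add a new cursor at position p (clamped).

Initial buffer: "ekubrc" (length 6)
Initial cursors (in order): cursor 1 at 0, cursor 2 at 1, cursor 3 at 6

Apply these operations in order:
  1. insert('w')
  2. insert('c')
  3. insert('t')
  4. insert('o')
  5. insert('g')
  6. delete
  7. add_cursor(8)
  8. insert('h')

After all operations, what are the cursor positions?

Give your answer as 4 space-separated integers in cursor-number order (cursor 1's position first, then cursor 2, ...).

Answer: 5 12 22 10

Derivation:
After op 1 (insert('w')): buffer="wewkubrcw" (len 9), cursors c1@1 c2@3 c3@9, authorship 1.2.....3
After op 2 (insert('c')): buffer="wcewckubrcwc" (len 12), cursors c1@2 c2@5 c3@12, authorship 11.22.....33
After op 3 (insert('t')): buffer="wctewctkubrcwct" (len 15), cursors c1@3 c2@7 c3@15, authorship 111.222.....333
After op 4 (insert('o')): buffer="wctoewctokubrcwcto" (len 18), cursors c1@4 c2@9 c3@18, authorship 1111.2222.....3333
After op 5 (insert('g')): buffer="wctogewctogkubrcwctog" (len 21), cursors c1@5 c2@11 c3@21, authorship 11111.22222.....33333
After op 6 (delete): buffer="wctoewctokubrcwcto" (len 18), cursors c1@4 c2@9 c3@18, authorship 1111.2222.....3333
After op 7 (add_cursor(8)): buffer="wctoewctokubrcwcto" (len 18), cursors c1@4 c4@8 c2@9 c3@18, authorship 1111.2222.....3333
After op 8 (insert('h')): buffer="wctohewcthohkubrcwctoh" (len 22), cursors c1@5 c4@10 c2@12 c3@22, authorship 11111.222422.....33333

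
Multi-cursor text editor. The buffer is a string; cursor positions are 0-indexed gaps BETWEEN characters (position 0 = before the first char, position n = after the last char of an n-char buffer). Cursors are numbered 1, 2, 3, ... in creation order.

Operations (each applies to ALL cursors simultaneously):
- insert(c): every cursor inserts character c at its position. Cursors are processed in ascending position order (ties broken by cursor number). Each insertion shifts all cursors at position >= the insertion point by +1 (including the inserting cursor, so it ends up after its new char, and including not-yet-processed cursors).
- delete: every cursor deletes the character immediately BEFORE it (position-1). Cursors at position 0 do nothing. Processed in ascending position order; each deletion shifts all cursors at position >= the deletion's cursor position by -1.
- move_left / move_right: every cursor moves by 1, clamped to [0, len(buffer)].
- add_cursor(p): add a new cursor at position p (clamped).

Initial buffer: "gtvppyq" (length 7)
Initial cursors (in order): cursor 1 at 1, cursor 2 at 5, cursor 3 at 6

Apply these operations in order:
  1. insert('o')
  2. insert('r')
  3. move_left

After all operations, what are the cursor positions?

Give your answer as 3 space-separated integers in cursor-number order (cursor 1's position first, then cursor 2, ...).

Answer: 2 8 11

Derivation:
After op 1 (insert('o')): buffer="gotvppoyoq" (len 10), cursors c1@2 c2@7 c3@9, authorship .1....2.3.
After op 2 (insert('r')): buffer="gortvpporyorq" (len 13), cursors c1@3 c2@9 c3@12, authorship .11....22.33.
After op 3 (move_left): buffer="gortvpporyorq" (len 13), cursors c1@2 c2@8 c3@11, authorship .11....22.33.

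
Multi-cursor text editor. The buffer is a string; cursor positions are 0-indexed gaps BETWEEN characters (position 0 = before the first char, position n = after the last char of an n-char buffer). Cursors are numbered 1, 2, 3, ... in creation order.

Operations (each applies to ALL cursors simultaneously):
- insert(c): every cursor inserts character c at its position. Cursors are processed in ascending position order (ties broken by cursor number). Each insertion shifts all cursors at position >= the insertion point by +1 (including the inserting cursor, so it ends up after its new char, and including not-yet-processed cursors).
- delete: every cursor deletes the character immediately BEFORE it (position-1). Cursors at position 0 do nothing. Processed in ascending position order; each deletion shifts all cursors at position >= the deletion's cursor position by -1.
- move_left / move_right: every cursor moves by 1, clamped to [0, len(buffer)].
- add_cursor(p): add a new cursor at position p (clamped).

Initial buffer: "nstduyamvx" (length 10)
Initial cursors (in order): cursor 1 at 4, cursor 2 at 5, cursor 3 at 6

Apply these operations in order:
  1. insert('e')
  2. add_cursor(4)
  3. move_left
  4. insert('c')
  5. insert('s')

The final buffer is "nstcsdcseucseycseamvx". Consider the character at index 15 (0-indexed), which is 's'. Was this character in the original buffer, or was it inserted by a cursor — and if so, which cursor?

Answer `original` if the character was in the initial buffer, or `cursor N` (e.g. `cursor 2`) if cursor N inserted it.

After op 1 (insert('e')): buffer="nstdeueyeamvx" (len 13), cursors c1@5 c2@7 c3@9, authorship ....1.2.3....
After op 2 (add_cursor(4)): buffer="nstdeueyeamvx" (len 13), cursors c4@4 c1@5 c2@7 c3@9, authorship ....1.2.3....
After op 3 (move_left): buffer="nstdeueyeamvx" (len 13), cursors c4@3 c1@4 c2@6 c3@8, authorship ....1.2.3....
After op 4 (insert('c')): buffer="nstcdceuceyceamvx" (len 17), cursors c4@4 c1@6 c2@9 c3@12, authorship ...4.11.22.33....
After op 5 (insert('s')): buffer="nstcsdcseucseycseamvx" (len 21), cursors c4@5 c1@8 c2@12 c3@16, authorship ...44.111.222.333....
Authorship (.=original, N=cursor N): . . . 4 4 . 1 1 1 . 2 2 2 . 3 3 3 . . . .
Index 15: author = 3

Answer: cursor 3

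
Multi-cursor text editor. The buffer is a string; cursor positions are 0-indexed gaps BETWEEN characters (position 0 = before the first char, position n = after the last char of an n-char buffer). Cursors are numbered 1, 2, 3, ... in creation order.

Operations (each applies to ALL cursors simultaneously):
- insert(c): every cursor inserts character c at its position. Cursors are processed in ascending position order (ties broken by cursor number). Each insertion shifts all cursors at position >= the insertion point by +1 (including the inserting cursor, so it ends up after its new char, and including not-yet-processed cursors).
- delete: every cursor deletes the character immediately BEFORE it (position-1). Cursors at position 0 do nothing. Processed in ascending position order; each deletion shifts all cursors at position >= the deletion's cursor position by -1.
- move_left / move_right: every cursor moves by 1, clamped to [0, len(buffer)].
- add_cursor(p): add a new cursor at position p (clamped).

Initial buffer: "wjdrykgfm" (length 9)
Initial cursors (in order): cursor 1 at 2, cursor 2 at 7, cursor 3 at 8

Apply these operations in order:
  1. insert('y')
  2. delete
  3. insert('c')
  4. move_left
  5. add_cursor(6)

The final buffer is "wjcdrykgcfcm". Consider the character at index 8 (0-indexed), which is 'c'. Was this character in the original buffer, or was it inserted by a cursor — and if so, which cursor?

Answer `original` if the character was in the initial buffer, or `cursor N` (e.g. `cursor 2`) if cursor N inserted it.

After op 1 (insert('y')): buffer="wjydrykgyfym" (len 12), cursors c1@3 c2@9 c3@11, authorship ..1.....2.3.
After op 2 (delete): buffer="wjdrykgfm" (len 9), cursors c1@2 c2@7 c3@8, authorship .........
After op 3 (insert('c')): buffer="wjcdrykgcfcm" (len 12), cursors c1@3 c2@9 c3@11, authorship ..1.....2.3.
After op 4 (move_left): buffer="wjcdrykgcfcm" (len 12), cursors c1@2 c2@8 c3@10, authorship ..1.....2.3.
After op 5 (add_cursor(6)): buffer="wjcdrykgcfcm" (len 12), cursors c1@2 c4@6 c2@8 c3@10, authorship ..1.....2.3.
Authorship (.=original, N=cursor N): . . 1 . . . . . 2 . 3 .
Index 8: author = 2

Answer: cursor 2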